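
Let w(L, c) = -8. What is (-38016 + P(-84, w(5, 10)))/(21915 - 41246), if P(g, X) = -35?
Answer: 2927/1487 ≈ 1.9684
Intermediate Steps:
(-38016 + P(-84, w(5, 10)))/(21915 - 41246) = (-38016 - 35)/(21915 - 41246) = -38051/(-19331) = -38051*(-1/19331) = 2927/1487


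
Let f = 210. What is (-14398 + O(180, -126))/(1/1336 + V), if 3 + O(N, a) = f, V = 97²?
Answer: -18959176/12570425 ≈ -1.5082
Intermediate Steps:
V = 9409
O(N, a) = 207 (O(N, a) = -3 + 210 = 207)
(-14398 + O(180, -126))/(1/1336 + V) = (-14398 + 207)/(1/1336 + 9409) = -14191/(1/1336 + 9409) = -14191/12570425/1336 = -14191*1336/12570425 = -18959176/12570425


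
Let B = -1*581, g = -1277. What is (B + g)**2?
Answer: 3452164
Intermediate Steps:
B = -581
(B + g)**2 = (-581 - 1277)**2 = (-1858)**2 = 3452164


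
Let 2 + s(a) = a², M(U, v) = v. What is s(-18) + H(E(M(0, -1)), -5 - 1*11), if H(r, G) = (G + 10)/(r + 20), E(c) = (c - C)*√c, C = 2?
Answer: 131578/409 - 18*I/409 ≈ 321.71 - 0.04401*I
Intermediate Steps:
E(c) = √c*(-2 + c) (E(c) = (c - 1*2)*√c = (c - 2)*√c = (-2 + c)*√c = √c*(-2 + c))
H(r, G) = (10 + G)/(20 + r)
s(a) = -2 + a²
s(-18) + H(E(M(0, -1)), -5 - 1*11) = (-2 + (-18)²) + (10 + (-5 - 1*11))/(20 + √(-1)*(-2 - 1)) = (-2 + 324) + (10 + (-5 - 11))/(20 + I*(-3)) = 322 + (10 - 16)/(20 - 3*I) = 322 + ((20 + 3*I)/409)*(-6) = 322 - 6*(20 + 3*I)/409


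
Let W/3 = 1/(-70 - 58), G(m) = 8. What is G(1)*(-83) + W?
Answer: -84995/128 ≈ -664.02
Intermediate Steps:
W = -3/128 (W = 3/(-70 - 58) = 3/(-128) = 3*(-1/128) = -3/128 ≈ -0.023438)
G(1)*(-83) + W = 8*(-83) - 3/128 = -664 - 3/128 = -84995/128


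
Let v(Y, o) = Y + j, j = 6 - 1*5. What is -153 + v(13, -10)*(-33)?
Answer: -615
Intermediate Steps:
j = 1 (j = 6 - 5 = 1)
v(Y, o) = 1 + Y (v(Y, o) = Y + 1 = 1 + Y)
-153 + v(13, -10)*(-33) = -153 + (1 + 13)*(-33) = -153 + 14*(-33) = -153 - 462 = -615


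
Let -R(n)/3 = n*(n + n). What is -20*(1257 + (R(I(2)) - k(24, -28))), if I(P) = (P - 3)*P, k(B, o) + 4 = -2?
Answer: -24780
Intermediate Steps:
k(B, o) = -6 (k(B, o) = -4 - 2 = -6)
I(P) = P*(-3 + P) (I(P) = (-3 + P)*P = P*(-3 + P))
R(n) = -6*n**2 (R(n) = -3*n*(n + n) = -3*n*2*n = -6*n**2)
-20*(1257 + (R(I(2)) - k(24, -28))) = -20*(1257 + (-6*4*(-3 + 2)**2 - 1*(-6))) = -20*(1257 + (-6*(2*(-1))**2 + 6)) = -20*(1257 + (-6*(-2)**2 + 6)) = -20*(1257 + (-6*4 + 6)) = -20*(1257 + (-24 + 6)) = -20*(1257 - 18) = -20*1239 = -24780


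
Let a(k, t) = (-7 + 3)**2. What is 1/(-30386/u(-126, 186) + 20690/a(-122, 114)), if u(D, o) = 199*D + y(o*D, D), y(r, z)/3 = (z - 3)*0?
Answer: 100296/129816809 ≈ 0.00077260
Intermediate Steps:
y(r, z) = 0 (y(r, z) = 3*((z - 3)*0) = 3*((-3 + z)*0) = 3*0 = 0)
a(k, t) = 16 (a(k, t) = (-4)**2 = 16)
u(D, o) = 199*D (u(D, o) = 199*D + 0 = 199*D)
1/(-30386/u(-126, 186) + 20690/a(-122, 114)) = 1/(-30386/(199*(-126)) + 20690/16) = 1/(-30386/(-25074) + 20690*(1/16)) = 1/(-30386*(-1/25074) + 10345/8) = 1/(15193/12537 + 10345/8) = 1/(129816809/100296) = 100296/129816809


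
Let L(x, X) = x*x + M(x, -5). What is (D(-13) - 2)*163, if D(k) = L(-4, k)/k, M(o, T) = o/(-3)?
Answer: -1630/3 ≈ -543.33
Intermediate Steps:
M(o, T) = -o/3 (M(o, T) = o*(-1/3) = -o/3)
L(x, X) = x**2 - x/3 (L(x, X) = x*x - x/3 = x**2 - x/3)
D(k) = 52/(3*k) (D(k) = (-4*(-1/3 - 4))/k = (-4*(-13/3))/k = 52/(3*k))
(D(-13) - 2)*163 = ((52/3)/(-13) - 2)*163 = ((52/3)*(-1/13) - 2)*163 = (-4/3 - 2)*163 = -10/3*163 = -1630/3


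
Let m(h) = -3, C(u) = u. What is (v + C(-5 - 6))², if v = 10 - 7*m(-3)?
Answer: 400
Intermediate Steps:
v = 31 (v = 10 - 7*(-3) = 10 + 21 = 31)
(v + C(-5 - 6))² = (31 + (-5 - 6))² = (31 - 11)² = 20² = 400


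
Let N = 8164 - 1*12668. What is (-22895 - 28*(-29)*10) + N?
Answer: -19279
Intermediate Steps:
N = -4504 (N = 8164 - 12668 = -4504)
(-22895 - 28*(-29)*10) + N = (-22895 - 28*(-29)*10) - 4504 = (-22895 + 812*10) - 4504 = (-22895 + 8120) - 4504 = -14775 - 4504 = -19279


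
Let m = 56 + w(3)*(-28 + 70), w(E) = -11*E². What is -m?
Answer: 4102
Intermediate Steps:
m = -4102 (m = 56 + (-11*3²)*(-28 + 70) = 56 - 11*9*42 = 56 - 99*42 = 56 - 4158 = -4102)
-m = -1*(-4102) = 4102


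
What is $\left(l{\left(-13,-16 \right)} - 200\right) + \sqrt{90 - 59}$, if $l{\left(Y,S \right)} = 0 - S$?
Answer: $-184 + \sqrt{31} \approx -178.43$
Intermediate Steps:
$l{\left(Y,S \right)} = - S$
$\left(l{\left(-13,-16 \right)} - 200\right) + \sqrt{90 - 59} = \left(\left(-1\right) \left(-16\right) - 200\right) + \sqrt{90 - 59} = \left(16 - 200\right) + \sqrt{31} = -184 + \sqrt{31}$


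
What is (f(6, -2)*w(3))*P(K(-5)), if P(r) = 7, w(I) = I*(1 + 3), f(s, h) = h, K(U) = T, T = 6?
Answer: -168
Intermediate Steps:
K(U) = 6
w(I) = 4*I (w(I) = I*4 = 4*I)
(f(6, -2)*w(3))*P(K(-5)) = -8*3*7 = -2*12*7 = -24*7 = -168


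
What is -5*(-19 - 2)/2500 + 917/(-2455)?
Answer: -81389/245500 ≈ -0.33152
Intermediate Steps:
-5*(-19 - 2)/2500 + 917/(-2455) = -5*(-21)*(1/2500) + 917*(-1/2455) = 105*(1/2500) - 917/2455 = 21/500 - 917/2455 = -81389/245500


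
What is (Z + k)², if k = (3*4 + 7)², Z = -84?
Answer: 76729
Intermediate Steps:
k = 361 (k = (12 + 7)² = 19² = 361)
(Z + k)² = (-84 + 361)² = 277² = 76729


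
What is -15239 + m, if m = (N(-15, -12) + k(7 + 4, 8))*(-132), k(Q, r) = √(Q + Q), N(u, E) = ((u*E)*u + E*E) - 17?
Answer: 324397 - 132*√22 ≈ 3.2378e+5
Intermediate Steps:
N(u, E) = -17 + E² + E*u² (N(u, E) = ((E*u)*u + E²) - 17 = (E*u² + E²) - 17 = (E² + E*u²) - 17 = -17 + E² + E*u²)
k(Q, r) = √2*√Q (k(Q, r) = √(2*Q) = √2*√Q)
m = 339636 - 132*√22 (m = ((-17 + (-12)² - 12*(-15)²) + √2*√(7 + 4))*(-132) = ((-17 + 144 - 12*225) + √2*√11)*(-132) = ((-17 + 144 - 2700) + √22)*(-132) = (-2573 + √22)*(-132) = 339636 - 132*√22 ≈ 3.3902e+5)
-15239 + m = -15239 + (339636 - 132*√22) = 324397 - 132*√22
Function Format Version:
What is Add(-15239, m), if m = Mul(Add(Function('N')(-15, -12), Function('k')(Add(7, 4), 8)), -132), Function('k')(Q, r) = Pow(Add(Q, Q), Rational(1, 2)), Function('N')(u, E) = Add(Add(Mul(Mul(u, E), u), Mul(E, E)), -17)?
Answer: Add(324397, Mul(-132, Pow(22, Rational(1, 2)))) ≈ 3.2378e+5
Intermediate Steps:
Function('N')(u, E) = Add(-17, Pow(E, 2), Mul(E, Pow(u, 2))) (Function('N')(u, E) = Add(Add(Mul(Mul(E, u), u), Pow(E, 2)), -17) = Add(Add(Mul(E, Pow(u, 2)), Pow(E, 2)), -17) = Add(Add(Pow(E, 2), Mul(E, Pow(u, 2))), -17) = Add(-17, Pow(E, 2), Mul(E, Pow(u, 2))))
Function('k')(Q, r) = Mul(Pow(2, Rational(1, 2)), Pow(Q, Rational(1, 2))) (Function('k')(Q, r) = Pow(Mul(2, Q), Rational(1, 2)) = Mul(Pow(2, Rational(1, 2)), Pow(Q, Rational(1, 2))))
m = Add(339636, Mul(-132, Pow(22, Rational(1, 2)))) (m = Mul(Add(Add(-17, Pow(-12, 2), Mul(-12, Pow(-15, 2))), Mul(Pow(2, Rational(1, 2)), Pow(Add(7, 4), Rational(1, 2)))), -132) = Mul(Add(Add(-17, 144, Mul(-12, 225)), Mul(Pow(2, Rational(1, 2)), Pow(11, Rational(1, 2)))), -132) = Mul(Add(Add(-17, 144, -2700), Pow(22, Rational(1, 2))), -132) = Mul(Add(-2573, Pow(22, Rational(1, 2))), -132) = Add(339636, Mul(-132, Pow(22, Rational(1, 2)))) ≈ 3.3902e+5)
Add(-15239, m) = Add(-15239, Add(339636, Mul(-132, Pow(22, Rational(1, 2))))) = Add(324397, Mul(-132, Pow(22, Rational(1, 2))))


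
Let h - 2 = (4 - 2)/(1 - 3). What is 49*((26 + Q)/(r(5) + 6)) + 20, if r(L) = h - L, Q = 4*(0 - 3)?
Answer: 363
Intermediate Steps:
Q = -12 (Q = 4*(-3) = -12)
h = 1 (h = 2 + (4 - 2)/(1 - 3) = 2 + 2/(-2) = 2 + 2*(-½) = 2 - 1 = 1)
r(L) = 1 - L
49*((26 + Q)/(r(5) + 6)) + 20 = 49*((26 - 12)/((1 - 1*5) + 6)) + 20 = 49*(14/((1 - 5) + 6)) + 20 = 49*(14/(-4 + 6)) + 20 = 49*(14/2) + 20 = 49*(14*(½)) + 20 = 49*7 + 20 = 343 + 20 = 363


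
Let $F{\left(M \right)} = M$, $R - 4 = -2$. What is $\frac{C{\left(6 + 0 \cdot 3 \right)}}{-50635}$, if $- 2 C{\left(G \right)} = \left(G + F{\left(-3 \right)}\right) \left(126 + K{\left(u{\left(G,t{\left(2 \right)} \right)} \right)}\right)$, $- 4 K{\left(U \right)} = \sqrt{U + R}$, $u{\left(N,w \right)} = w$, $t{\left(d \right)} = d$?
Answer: $\frac{753}{202540} \approx 0.0037178$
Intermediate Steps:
$R = 2$ ($R = 4 - 2 = 2$)
$K{\left(U \right)} = - \frac{\sqrt{2 + U}}{4}$ ($K{\left(U \right)} = - \frac{\sqrt{U + 2}}{4} = - \frac{\sqrt{2 + U}}{4}$)
$C{\left(G \right)} = \frac{753}{4} - \frac{251 G}{4}$ ($C{\left(G \right)} = - \frac{\left(G - 3\right) \left(126 - \frac{\sqrt{2 + 2}}{4}\right)}{2} = - \frac{\left(-3 + G\right) \left(126 - \frac{\sqrt{4}}{4}\right)}{2} = - \frac{\left(-3 + G\right) \left(126 - \frac{1}{2}\right)}{2} = - \frac{\left(-3 + G\right) \frac{251}{2}}{2} = - \frac{- \frac{753}{2} + \frac{251 G}{2}}{2} = \frac{753}{4} - \frac{251 G}{4}$)
$\frac{C{\left(6 + 0 \cdot 3 \right)}}{-50635} = \frac{\frac{753}{4} - \frac{251 \left(6 + 0 \cdot 3\right)}{4}}{-50635} = \left(\frac{753}{4} - \frac{251 \left(6 + 0\right)}{4}\right) \left(- \frac{1}{50635}\right) = \left(\frac{753}{4} - \frac{753}{2}\right) \left(- \frac{1}{50635}\right) = \left(- \frac{753}{4}\right) \left(- \frac{1}{50635}\right) = \frac{753}{202540}$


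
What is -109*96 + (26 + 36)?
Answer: -10402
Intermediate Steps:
-109*96 + (26 + 36) = -10464 + 62 = -10402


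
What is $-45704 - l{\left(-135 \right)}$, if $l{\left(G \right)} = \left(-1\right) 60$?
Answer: $-45644$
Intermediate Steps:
$l{\left(G \right)} = -60$
$-45704 - l{\left(-135 \right)} = -45704 - -60 = -45704 + 60 = -45644$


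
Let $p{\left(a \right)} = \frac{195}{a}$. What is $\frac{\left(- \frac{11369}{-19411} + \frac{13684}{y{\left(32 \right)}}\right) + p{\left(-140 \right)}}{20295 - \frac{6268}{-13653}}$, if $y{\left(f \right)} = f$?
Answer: $\frac{129273799131}{6147051144152} \approx 0.02103$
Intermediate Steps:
$\frac{\left(- \frac{11369}{-19411} + \frac{13684}{y{\left(32 \right)}}\right) + p{\left(-140 \right)}}{20295 - \frac{6268}{-13653}} = \frac{\left(- \frac{11369}{-19411} + \frac{13684}{32}\right) + \frac{195}{-140}}{20295 - \frac{6268}{-13653}} = \frac{\left(\left(-11369\right) \left(- \frac{1}{19411}\right) + 13684 \cdot \frac{1}{32}\right) + 195 \left(- \frac{1}{140}\right)}{20295 - - \frac{6268}{13653}} = \frac{\left(\frac{11369}{19411} + \frac{3421}{8}\right) - \frac{39}{28}}{20295 + \frac{6268}{13653}} = \frac{\frac{66495983}{155288} - \frac{39}{28}}{\frac{277093903}{13653}} = \frac{9468527}{22184} \cdot \frac{13653}{277093903} = \frac{129273799131}{6147051144152}$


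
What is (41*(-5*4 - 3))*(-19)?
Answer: 17917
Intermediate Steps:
(41*(-5*4 - 3))*(-19) = (41*(-20 - 3))*(-19) = (41*(-23))*(-19) = -943*(-19) = 17917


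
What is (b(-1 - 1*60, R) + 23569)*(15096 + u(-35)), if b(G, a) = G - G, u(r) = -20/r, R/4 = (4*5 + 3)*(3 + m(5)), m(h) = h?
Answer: 355811092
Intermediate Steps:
R = 736 (R = 4*((4*5 + 3)*(3 + 5)) = 4*((20 + 3)*8) = 4*(23*8) = 4*184 = 736)
b(G, a) = 0
(b(-1 - 1*60, R) + 23569)*(15096 + u(-35)) = (0 + 23569)*(15096 - 20/(-35)) = 23569*(15096 - 20*(-1/35)) = 23569*(15096 + 4/7) = 23569*(105676/7) = 355811092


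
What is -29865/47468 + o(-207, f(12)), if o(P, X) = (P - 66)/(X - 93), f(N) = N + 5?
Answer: 668064/225473 ≈ 2.9629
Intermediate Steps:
f(N) = 5 + N
o(P, X) = (-66 + P)/(-93 + X)
-29865/47468 + o(-207, f(12)) = -29865/47468 + (-66 - 207)/(-93 + (5 + 12)) = -29865*1/47468 - 273/(-93 + 17) = -29865/47468 - 273/(-76) = -29865/47468 - 1/76*(-273) = -29865/47468 + 273/76 = 668064/225473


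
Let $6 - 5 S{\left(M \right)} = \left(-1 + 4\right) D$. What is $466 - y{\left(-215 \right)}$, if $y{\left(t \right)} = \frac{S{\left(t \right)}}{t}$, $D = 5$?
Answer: $\frac{500941}{1075} \approx 465.99$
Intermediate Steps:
$S{\left(M \right)} = - \frac{9}{5}$ ($S{\left(M \right)} = \frac{6}{5} - \frac{\left(-1 + 4\right) 5}{5} = \frac{6}{5} - \frac{3 \cdot 5}{5} = \frac{6}{5} - 3 = - \frac{9}{5}$)
$y{\left(t \right)} = - \frac{9}{5 t}$
$466 - y{\left(-215 \right)} = 466 - - \frac{9}{5 \left(-215\right)} = 466 - \left(- \frac{9}{5}\right) \left(- \frac{1}{215}\right) = 466 - \frac{9}{1075} = \frac{500941}{1075}$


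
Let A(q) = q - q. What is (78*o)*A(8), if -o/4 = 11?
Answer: 0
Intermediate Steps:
o = -44 (o = -4*11 = -44)
A(q) = 0
(78*o)*A(8) = (78*(-44))*0 = -3432*0 = 0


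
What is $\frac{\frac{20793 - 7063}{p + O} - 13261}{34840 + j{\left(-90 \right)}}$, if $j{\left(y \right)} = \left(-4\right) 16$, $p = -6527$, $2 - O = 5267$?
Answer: $- \frac{3399727}{8914752} \approx -0.38136$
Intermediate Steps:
$O = -5265$ ($O = 2 - 5267 = -5265$)
$j{\left(y \right)} = -64$
$\frac{\frac{20793 - 7063}{p + O} - 13261}{34840 + j{\left(-90 \right)}} = \frac{\frac{20793 - 7063}{-6527 - 5265} - 13261}{34840 - 64} = \frac{\frac{13730}{-11792} - 13261}{34776} = \left(13730 \left(- \frac{1}{11792}\right) - 13261\right) \frac{1}{34776} = \left(- \frac{6865}{5896} - 13261\right) \frac{1}{34776} = \left(- \frac{78193721}{5896}\right) \frac{1}{34776} = - \frac{3399727}{8914752}$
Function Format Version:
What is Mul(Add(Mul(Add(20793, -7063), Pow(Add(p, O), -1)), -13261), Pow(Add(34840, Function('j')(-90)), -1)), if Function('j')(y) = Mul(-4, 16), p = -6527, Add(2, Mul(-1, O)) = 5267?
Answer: Rational(-3399727, 8914752) ≈ -0.38136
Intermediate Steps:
O = -5265 (O = Add(2, Mul(-1, 5267)) = Add(2, -5267) = -5265)
Function('j')(y) = -64
Mul(Add(Mul(Add(20793, -7063), Pow(Add(p, O), -1)), -13261), Pow(Add(34840, Function('j')(-90)), -1)) = Mul(Add(Mul(Add(20793, -7063), Pow(Add(-6527, -5265), -1)), -13261), Pow(Add(34840, -64), -1)) = Mul(Add(Mul(13730, Pow(-11792, -1)), -13261), Pow(34776, -1)) = Mul(Add(Mul(13730, Rational(-1, 11792)), -13261), Rational(1, 34776)) = Mul(Add(Rational(-6865, 5896), -13261), Rational(1, 34776)) = Mul(Rational(-78193721, 5896), Rational(1, 34776)) = Rational(-3399727, 8914752)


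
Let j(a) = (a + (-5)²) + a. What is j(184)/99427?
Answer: 393/99427 ≈ 0.0039527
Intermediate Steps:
j(a) = 25 + 2*a (j(a) = (a + 25) + a = (25 + a) + a = 25 + 2*a)
j(184)/99427 = (25 + 2*184)/99427 = (25 + 368)*(1/99427) = 393*(1/99427) = 393/99427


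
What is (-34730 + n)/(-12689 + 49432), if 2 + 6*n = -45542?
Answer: -4378/3801 ≈ -1.1518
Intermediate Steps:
n = -22772/3 (n = -1/3 + (1/6)*(-45542) = -1/3 - 22771/3 = -22772/3 ≈ -7590.7)
(-34730 + n)/(-12689 + 49432) = (-34730 - 22772/3)/(-12689 + 49432) = -126962/3/36743 = -126962/3*1/36743 = -4378/3801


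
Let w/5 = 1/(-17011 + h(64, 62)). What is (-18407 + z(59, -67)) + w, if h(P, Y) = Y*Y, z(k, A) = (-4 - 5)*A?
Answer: -234425273/13167 ≈ -17804.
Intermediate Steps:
z(k, A) = -9*A
h(P, Y) = Y²
w = -5/13167 (w = 5/(-17011 + 62²) = 5/(-17011 + 3844) = 5/(-13167) = 5*(-1/13167) = -5/13167 ≈ -0.00037974)
(-18407 + z(59, -67)) + w = (-18407 - 9*(-67)) - 5/13167 = (-18407 + 603) - 5/13167 = -17804 - 5/13167 = -234425273/13167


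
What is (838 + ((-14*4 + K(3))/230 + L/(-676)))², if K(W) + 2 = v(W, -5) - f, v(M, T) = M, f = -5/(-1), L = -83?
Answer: 169704735163929/241740304 ≈ 7.0201e+5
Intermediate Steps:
f = 5 (f = -5*(-1) = 5)
K(W) = -7 + W (K(W) = -2 + (W - 1*5) = -2 + (W - 5) = -2 + (-5 + W) = -7 + W)
(838 + ((-14*4 + K(3))/230 + L/(-676)))² = (838 + ((-14*4 + (-7 + 3))/230 - 83/(-676)))² = (838 + ((-56 - 4)*(1/230) - 83*(-1/676)))² = (838 + (-60*1/230 + 83/676))² = (838 + (-6/23 + 83/676))² = (838 - 2147/15548)² = (13027077/15548)² = 169704735163929/241740304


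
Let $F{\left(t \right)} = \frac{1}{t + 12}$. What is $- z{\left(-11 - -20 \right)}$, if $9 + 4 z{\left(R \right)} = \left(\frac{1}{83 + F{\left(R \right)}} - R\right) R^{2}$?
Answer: $\frac{1285371}{6976} \approx 184.26$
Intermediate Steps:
$F{\left(t \right)} = \frac{1}{12 + t}$
$z{\left(R \right)} = - \frac{9}{4} + \frac{R^{2} \left(\frac{1}{83 + \frac{1}{12 + R}} - R\right)}{4}$ ($z{\left(R \right)} = - \frac{9}{4} + \frac{\left(\frac{1}{83 + \frac{1}{12 + R}} - R\right) R^{2}}{4} = - \frac{9}{4} + \frac{R^{2} \left(\frac{1}{83 + \frac{1}{12 + R}} - R\right)}{4}$)
$- z{\left(-11 - -20 \right)} = - \frac{-9 - \left(-11 - -20\right)^{3} - \left(12 - -9\right) \left(747 - \left(-11 - -20\right)^{2} + 83 \left(-11 - -20\right)^{3}\right)}{4 \left(997 + 83 \left(-11 - -20\right)\right)} = - \frac{-9 - \left(-11 + \left(-2 + 22\right)\right)^{3} - \left(12 + \left(-11 + \left(-2 + 22\right)\right)\right) \left(747 - \left(-11 + \left(-2 + 22\right)\right)^{2} + 83 \left(-11 + \left(-2 + 22\right)\right)^{3}\right)}{4 \left(997 + 83 \left(-11 + \left(-2 + 22\right)\right)\right)} = - \frac{-9 - \left(-11 + 20\right)^{3} - \left(12 + \left(-11 + 20\right)\right) \left(747 - \left(-11 + 20\right)^{2} + 83 \left(-11 + 20\right)^{3}\right)}{4 \left(997 + 83 \left(-11 + 20\right)\right)} = - \frac{-9 - 9^{3} - \left(12 + 9\right) \left(747 - 9^{2} + 83 \cdot 9^{3}\right)}{4 \left(997 + 83 \cdot 9\right)} = - \frac{-9 - 729 - 21 \left(747 - 81 + 83 \cdot 729\right)}{4 \left(997 + 747\right)} = - \frac{-9 - 729 - 21 \left(747 - 81 + 60507\right)}{4 \cdot 1744} = - \frac{-9 - 729 - 21 \cdot 61173}{4 \cdot 1744} = - \frac{-9 - 729 - 1284633}{4 \cdot 1744} = - \frac{-1285371}{4 \cdot 1744} = \left(-1\right) \left(- \frac{1285371}{6976}\right) = \frac{1285371}{6976}$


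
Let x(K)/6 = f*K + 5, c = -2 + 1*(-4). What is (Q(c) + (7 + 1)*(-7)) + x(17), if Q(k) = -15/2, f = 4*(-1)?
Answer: -883/2 ≈ -441.50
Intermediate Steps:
f = -4
c = -6 (c = -2 - 4 = -6)
x(K) = 30 - 24*K (x(K) = 6*(-4*K + 5) = 6*(5 - 4*K) = 30 - 24*K)
Q(k) = -15/2 (Q(k) = -15*½ = -15/2)
(Q(c) + (7 + 1)*(-7)) + x(17) = (-15/2 + (7 + 1)*(-7)) + (30 - 24*17) = (-15/2 + 8*(-7)) + (30 - 408) = (-15/2 - 56) - 378 = -127/2 - 378 = -883/2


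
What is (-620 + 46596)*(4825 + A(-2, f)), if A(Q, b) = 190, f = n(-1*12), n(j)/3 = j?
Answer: 230569640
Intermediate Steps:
n(j) = 3*j
f = -36 (f = 3*(-1*12) = 3*(-12) = -36)
(-620 + 46596)*(4825 + A(-2, f)) = (-620 + 46596)*(4825 + 190) = 45976*5015 = 230569640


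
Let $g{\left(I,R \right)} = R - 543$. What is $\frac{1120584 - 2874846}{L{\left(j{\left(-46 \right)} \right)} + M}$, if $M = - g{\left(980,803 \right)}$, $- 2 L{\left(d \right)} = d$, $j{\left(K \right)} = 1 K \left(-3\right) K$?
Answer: $- \frac{877131}{1457} \approx -602.01$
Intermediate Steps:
$g{\left(I,R \right)} = -543 + R$ ($g{\left(I,R \right)} = R - 543 = -543 + R$)
$j{\left(K \right)} = - 3 K^{2}$ ($j{\left(K \right)} = K \left(-3\right) K = - 3 K K = - 3 K^{2}$)
$L{\left(d \right)} = - \frac{d}{2}$
$M = -260$ ($M = - (-543 + 803) = \left(-1\right) 260 = -260$)
$\frac{1120584 - 2874846}{L{\left(j{\left(-46 \right)} \right)} + M} = \frac{1120584 - 2874846}{- \frac{\left(-3\right) \left(-46\right)^{2}}{2} - 260} = - \frac{1754262}{- \frac{\left(-3\right) 2116}{2} - 260} = - \frac{1754262}{\left(- \frac{1}{2}\right) \left(-6348\right) - 260} = - \frac{1754262}{3174 - 260} = - \frac{1754262}{2914} = \left(-1754262\right) \frac{1}{2914} = - \frac{877131}{1457}$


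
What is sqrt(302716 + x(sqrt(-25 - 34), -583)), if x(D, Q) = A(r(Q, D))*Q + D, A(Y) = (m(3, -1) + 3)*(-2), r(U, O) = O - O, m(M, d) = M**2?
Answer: sqrt(316708 + I*sqrt(59)) ≈ 562.77 + 0.007*I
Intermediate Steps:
r(U, O) = 0
A(Y) = -24 (A(Y) = (3**2 + 3)*(-2) = (9 + 3)*(-2) = 12*(-2) = -24)
x(D, Q) = D - 24*Q (x(D, Q) = -24*Q + D = D - 24*Q)
sqrt(302716 + x(sqrt(-25 - 34), -583)) = sqrt(302716 + (sqrt(-25 - 34) - 24*(-583))) = sqrt(302716 + (sqrt(-59) + 13992)) = sqrt(302716 + (I*sqrt(59) + 13992)) = sqrt(302716 + (13992 + I*sqrt(59))) = sqrt(316708 + I*sqrt(59))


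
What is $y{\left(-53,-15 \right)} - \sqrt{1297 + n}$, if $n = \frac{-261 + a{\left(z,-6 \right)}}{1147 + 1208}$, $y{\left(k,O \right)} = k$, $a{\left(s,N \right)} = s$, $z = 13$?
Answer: $-53 - \frac{\sqrt{7192610385}}{2355} \approx -89.012$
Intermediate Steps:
$n = - \frac{248}{2355}$ ($n = \frac{-261 + 13}{1147 + 1208} = - \frac{248}{2355} \approx -0.10531$)
$y{\left(-53,-15 \right)} - \sqrt{1297 + n} = -53 - \sqrt{1297 - \frac{248}{2355}} = -53 - \sqrt{\frac{3054187}{2355}} = -53 - \frac{\sqrt{7192610385}}{2355}$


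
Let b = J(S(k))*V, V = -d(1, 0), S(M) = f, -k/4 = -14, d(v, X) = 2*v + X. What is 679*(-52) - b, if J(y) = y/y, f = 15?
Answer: -35306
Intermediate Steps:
d(v, X) = X + 2*v
k = 56 (k = -4*(-14) = 56)
S(M) = 15
J(y) = 1
V = -2 (V = -(0 + 2*1) = -(0 + 2) = -1*2 = -2)
b = -2 (b = 1*(-2) = -2)
679*(-52) - b = 679*(-52) - 1*(-2) = -35308 + 2 = -35306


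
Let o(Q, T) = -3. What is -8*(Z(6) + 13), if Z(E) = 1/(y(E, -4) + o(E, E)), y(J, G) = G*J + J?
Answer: -2176/21 ≈ -103.62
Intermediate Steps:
y(J, G) = J + G*J
Z(E) = 1/(-3 - 3*E) (Z(E) = 1/(E*(1 - 4) - 3) = 1/(E*(-3) - 3) = 1/(-3*E - 3) = 1/(-3 - 3*E))
-8*(Z(6) + 13) = -8*(1/(3*(-1 - 1*6)) + 13) = -8*(1/(3*(-1 - 6)) + 13) = -8*((⅓)/(-7) + 13) = -8*((⅓)*(-⅐) + 13) = -8*(-1/21 + 13) = -8*272/21 = -2176/21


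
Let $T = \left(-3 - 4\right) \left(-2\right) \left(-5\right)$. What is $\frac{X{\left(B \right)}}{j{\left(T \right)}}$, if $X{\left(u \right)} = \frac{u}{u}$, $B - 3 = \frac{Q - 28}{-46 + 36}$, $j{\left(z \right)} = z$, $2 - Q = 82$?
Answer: $- \frac{1}{70} \approx -0.014286$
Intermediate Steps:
$Q = -80$ ($Q = 2 - 82 = -80$)
$T = -70$ ($T = \left(-7\right) \left(-2\right) \left(-5\right) = 14 \left(-5\right) = -70$)
$B = \frac{69}{5}$ ($B = 3 + \frac{-80 - 28}{-46 + 36} = 3 - \frac{108}{-10} = 3 - - \frac{54}{5} = 3 + \frac{54}{5} = \frac{69}{5} \approx 13.8$)
$X{\left(u \right)} = 1$
$\frac{X{\left(B \right)}}{j{\left(T \right)}} = 1 \frac{1}{-70} = 1 \left(- \frac{1}{70}\right) = - \frac{1}{70}$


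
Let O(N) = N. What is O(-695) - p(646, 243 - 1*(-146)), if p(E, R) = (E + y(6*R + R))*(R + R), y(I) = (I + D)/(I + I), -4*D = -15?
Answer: -14102831/28 ≈ -5.0367e+5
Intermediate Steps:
D = 15/4 (D = -¼*(-15) = 15/4 ≈ 3.7500)
y(I) = (15/4 + I)/(2*I) (y(I) = (I + 15/4)/(I + I) = (15/4 + I)/((2*I)) = (15/4 + I)*(1/(2*I)) = (15/4 + I)/(2*I))
p(E, R) = 2*R*(E + (15 + 28*R)/(56*R)) (p(E, R) = (E + (15 + 4*(6*R + R))/(8*(6*R + R)))*(R + R) = (E + (15 + 4*(7*R))/(8*((7*R))))*(2*R) = (E + (1/(7*R))*(15 + 28*R)/8)*(2*R) = (E + (15 + 28*R)/(56*R))*(2*R) = 2*R*(E + (15 + 28*R)/(56*R)))
O(-695) - p(646, 243 - 1*(-146)) = -695 - (15/28 + (243 - 1*(-146)) + 2*646*(243 - 1*(-146))) = -695 - (15/28 + (243 + 146) + 2*646*(243 + 146)) = -695 - (15/28 + 389 + 2*646*389) = -695 - (15/28 + 389 + 502588) = -695 - 1*14083371/28 = -695 - 14083371/28 = -14102831/28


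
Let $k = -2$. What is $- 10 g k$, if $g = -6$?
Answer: $-120$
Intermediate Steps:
$- 10 g k = \left(-10\right) \left(-6\right) \left(-2\right) = 60 \left(-2\right) = -120$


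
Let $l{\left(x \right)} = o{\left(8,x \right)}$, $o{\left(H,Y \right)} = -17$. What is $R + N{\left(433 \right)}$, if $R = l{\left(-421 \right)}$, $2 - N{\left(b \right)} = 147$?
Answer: $-162$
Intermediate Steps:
$N{\left(b \right)} = -145$ ($N{\left(b \right)} = 2 - 147 = -145$)
$l{\left(x \right)} = -17$
$R = -17$
$R + N{\left(433 \right)} = -17 - 145 = -162$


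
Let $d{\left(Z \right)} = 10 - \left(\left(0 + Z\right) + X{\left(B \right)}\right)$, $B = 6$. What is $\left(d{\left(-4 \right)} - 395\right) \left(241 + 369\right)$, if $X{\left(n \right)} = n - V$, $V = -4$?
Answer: $-238510$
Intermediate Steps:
$X{\left(n \right)} = 4 + n$ ($X{\left(n \right)} = n - -4 = n + 4 = 4 + n$)
$d{\left(Z \right)} = - Z$ ($d{\left(Z \right)} = 10 - \left(\left(0 + Z\right) + \left(4 + 6\right)\right) = 10 - \left(Z + 10\right) = 10 - \left(10 + Z\right) = - Z$)
$\left(d{\left(-4 \right)} - 395\right) \left(241 + 369\right) = \left(\left(-1\right) \left(-4\right) - 395\right) \left(241 + 369\right) = \left(4 - 395\right) 610 = \left(-391\right) 610 = -238510$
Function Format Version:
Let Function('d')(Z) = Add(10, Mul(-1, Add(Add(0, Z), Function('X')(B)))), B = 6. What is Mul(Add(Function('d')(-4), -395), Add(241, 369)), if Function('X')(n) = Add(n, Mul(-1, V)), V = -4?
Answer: -238510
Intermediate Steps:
Function('X')(n) = Add(4, n) (Function('X')(n) = Add(n, Mul(-1, -4)) = Add(n, 4) = Add(4, n))
Function('d')(Z) = Mul(-1, Z) (Function('d')(Z) = Add(10, Mul(-1, Add(Add(0, Z), Add(4, 6)))) = Add(10, Mul(-1, Add(Z, 10))) = Add(10, Mul(-1, Add(10, Z))) = Add(10, Add(-10, Mul(-1, Z))) = Mul(-1, Z))
Mul(Add(Function('d')(-4), -395), Add(241, 369)) = Mul(Add(Mul(-1, -4), -395), Add(241, 369)) = Mul(Add(4, -395), 610) = Mul(-391, 610) = -238510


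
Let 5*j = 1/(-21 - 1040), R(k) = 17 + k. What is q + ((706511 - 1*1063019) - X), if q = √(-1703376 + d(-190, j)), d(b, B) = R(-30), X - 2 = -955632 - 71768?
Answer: 670890 + I*√1703389 ≈ 6.7089e+5 + 1305.1*I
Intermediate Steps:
X = -1027398 (X = 2 + (-955632 - 71768) = 2 - 1027400 = -1027398)
j = -1/5305 (j = 1/(5*(-21 - 1040)) = (⅕)/(-1061) = (⅕)*(-1/1061) = -1/5305 ≈ -0.00018850)
d(b, B) = -13 (d(b, B) = 17 - 30 = -13)
q = I*√1703389 (q = √(-1703376 - 13) = √(-1703389) = I*√1703389 ≈ 1305.1*I)
q + ((706511 - 1*1063019) - X) = I*√1703389 + ((706511 - 1*1063019) - 1*(-1027398)) = I*√1703389 + ((706511 - 1063019) + 1027398) = I*√1703389 + (-356508 + 1027398) = I*√1703389 + 670890 = 670890 + I*√1703389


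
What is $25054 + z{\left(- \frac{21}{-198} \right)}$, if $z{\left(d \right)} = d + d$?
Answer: $\frac{826789}{33} \approx 25054.0$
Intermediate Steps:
$z{\left(d \right)} = 2 d$
$25054 + z{\left(- \frac{21}{-198} \right)} = 25054 + 2 \left(- \frac{21}{-198}\right) = 25054 + 2 \left(\left(-21\right) \left(- \frac{1}{198}\right)\right) = 25054 + 2 \cdot \frac{7}{66} = 25054 + \frac{7}{33} = \frac{826789}{33}$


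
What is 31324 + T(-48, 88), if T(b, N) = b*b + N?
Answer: 33716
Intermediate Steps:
T(b, N) = N + b**2 (T(b, N) = b**2 + N = N + b**2)
31324 + T(-48, 88) = 31324 + (88 + (-48)**2) = 31324 + (88 + 2304) = 31324 + 2392 = 33716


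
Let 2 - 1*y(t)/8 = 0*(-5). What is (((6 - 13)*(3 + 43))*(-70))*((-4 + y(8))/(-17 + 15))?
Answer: -135240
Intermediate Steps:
y(t) = 16 (y(t) = 16 - 0*(-5) = 16 - 8*0 = 16 + 0 = 16)
(((6 - 13)*(3 + 43))*(-70))*((-4 + y(8))/(-17 + 15)) = (((6 - 13)*(3 + 43))*(-70))*((-4 + 16)/(-17 + 15)) = (-7*46*(-70))*(12/(-2)) = (-322*(-70))*(12*(-½)) = 22540*(-6) = -135240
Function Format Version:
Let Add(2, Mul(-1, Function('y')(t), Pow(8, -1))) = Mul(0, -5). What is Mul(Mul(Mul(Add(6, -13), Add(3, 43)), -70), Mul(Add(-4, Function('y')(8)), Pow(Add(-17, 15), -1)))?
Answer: -135240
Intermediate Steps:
Function('y')(t) = 16 (Function('y')(t) = Add(16, Mul(-8, Mul(0, -5))) = Add(16, Mul(-8, 0)) = Add(16, 0) = 16)
Mul(Mul(Mul(Add(6, -13), Add(3, 43)), -70), Mul(Add(-4, Function('y')(8)), Pow(Add(-17, 15), -1))) = Mul(Mul(Mul(Add(6, -13), Add(3, 43)), -70), Mul(Add(-4, 16), Pow(Add(-17, 15), -1))) = Mul(Mul(Mul(-7, 46), -70), Mul(12, Pow(-2, -1))) = Mul(Mul(-322, -70), Mul(12, Rational(-1, 2))) = Mul(22540, -6) = -135240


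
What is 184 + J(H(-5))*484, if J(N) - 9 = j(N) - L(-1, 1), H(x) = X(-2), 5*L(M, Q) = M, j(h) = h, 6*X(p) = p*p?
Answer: 74392/15 ≈ 4959.5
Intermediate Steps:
X(p) = p²/6 (X(p) = (p*p)/6 = p²/6)
L(M, Q) = M/5
H(x) = ⅔ (H(x) = (⅙)*(-2)² = (⅙)*4 = ⅔)
J(N) = 46/5 + N (J(N) = 9 + (N - (-1)/5) = 9 + (N - 1*(-⅕)) = 9 + (N + ⅕) = 9 + (⅕ + N) = 46/5 + N)
184 + J(H(-5))*484 = 184 + (46/5 + ⅔)*484 = 184 + (148/15)*484 = 184 + 71632/15 = 74392/15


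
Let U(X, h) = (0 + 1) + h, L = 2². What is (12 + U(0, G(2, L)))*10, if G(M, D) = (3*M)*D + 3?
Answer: 400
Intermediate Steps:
L = 4
G(M, D) = 3 + 3*D*M (G(M, D) = 3*D*M + 3 = 3 + 3*D*M)
U(X, h) = 1 + h
(12 + U(0, G(2, L)))*10 = (12 + (1 + (3 + 3*4*2)))*10 = (12 + (1 + (3 + 24)))*10 = (12 + (1 + 27))*10 = (12 + 28)*10 = 40*10 = 400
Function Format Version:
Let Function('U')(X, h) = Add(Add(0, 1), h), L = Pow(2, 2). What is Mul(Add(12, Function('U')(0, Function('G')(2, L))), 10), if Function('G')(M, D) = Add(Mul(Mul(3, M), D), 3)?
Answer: 400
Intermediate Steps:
L = 4
Function('G')(M, D) = Add(3, Mul(3, D, M)) (Function('G')(M, D) = Add(Mul(3, D, M), 3) = Add(3, Mul(3, D, M)))
Function('U')(X, h) = Add(1, h)
Mul(Add(12, Function('U')(0, Function('G')(2, L))), 10) = Mul(Add(12, Add(1, Add(3, Mul(3, 4, 2)))), 10) = Mul(Add(12, Add(1, Add(3, 24))), 10) = Mul(Add(12, Add(1, 27)), 10) = Mul(Add(12, 28), 10) = Mul(40, 10) = 400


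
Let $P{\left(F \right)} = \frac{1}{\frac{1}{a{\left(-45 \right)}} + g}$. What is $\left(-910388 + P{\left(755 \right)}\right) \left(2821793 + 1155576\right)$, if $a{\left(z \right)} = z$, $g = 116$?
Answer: $- \frac{18897732699887063}{5219} \approx -3.621 \cdot 10^{12}$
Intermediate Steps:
$P{\left(F \right)} = \frac{45}{5219}$ ($P{\left(F \right)} = \frac{1}{\frac{1}{-45} + 116} = \frac{1}{- \frac{1}{45} + 116} = \frac{1}{\frac{5219}{45}} = \frac{45}{5219}$)
$\left(-910388 + P{\left(755 \right)}\right) \left(2821793 + 1155576\right) = \left(-910388 + \frac{45}{5219}\right) \left(2821793 + 1155576\right) = \left(- \frac{4751314927}{5219}\right) 3977369 = - \frac{18897732699887063}{5219}$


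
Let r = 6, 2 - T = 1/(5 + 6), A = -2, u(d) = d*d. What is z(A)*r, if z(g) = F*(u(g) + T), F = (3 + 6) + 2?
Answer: 390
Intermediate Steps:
u(d) = d**2
F = 11 (F = 9 + 2 = 11)
T = 21/11 (T = 2 - 1/(5 + 6) = 2 - 1/11 = 21/11 ≈ 1.9091)
z(g) = 21 + 11*g**2 (z(g) = 11*(g**2 + 21/11) = 11*(21/11 + g**2) = 21 + 11*g**2)
z(A)*r = (21 + 11*(-2)**2)*6 = (21 + 11*4)*6 = (21 + 44)*6 = 65*6 = 390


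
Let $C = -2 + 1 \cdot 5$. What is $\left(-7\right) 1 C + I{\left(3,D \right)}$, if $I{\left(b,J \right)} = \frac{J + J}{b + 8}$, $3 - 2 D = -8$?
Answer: $-20$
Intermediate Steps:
$C = 3$ ($C = -2 + 5 = 3$)
$D = \frac{11}{2}$ ($D = \frac{3}{2} - -4 = \frac{3}{2} + 4 = \frac{11}{2} \approx 5.5$)
$I{\left(b,J \right)} = \frac{2 J}{8 + b}$
$\left(-7\right) 1 C + I{\left(3,D \right)} = \left(-7\right) 1 \cdot 3 + 2 \cdot \frac{11}{2} \frac{1}{8 + 3} = \left(-7\right) 3 + 2 \cdot \frac{11}{2} \cdot \frac{1}{11} = -21 + 2 \cdot \frac{11}{2} \cdot \frac{1}{11} = -21 + 1 = -20$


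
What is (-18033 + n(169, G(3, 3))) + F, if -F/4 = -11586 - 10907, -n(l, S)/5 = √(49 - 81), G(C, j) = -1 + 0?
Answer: 71939 - 20*I*√2 ≈ 71939.0 - 28.284*I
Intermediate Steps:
G(C, j) = -1
n(l, S) = -20*I*√2 (n(l, S) = -5*√(49 - 81) = -20*I*√2)
F = 89972 (F = -4*(-11586 - 10907) = -4*(-22493) = 89972)
(-18033 + n(169, G(3, 3))) + F = (-18033 - 20*I*√2) + 89972 = 71939 - 20*I*√2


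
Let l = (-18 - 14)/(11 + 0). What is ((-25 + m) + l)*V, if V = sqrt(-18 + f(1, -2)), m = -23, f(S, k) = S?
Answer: -560*I*sqrt(17)/11 ≈ -209.9*I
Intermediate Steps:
V = I*sqrt(17) (V = sqrt(-18 + 1) = sqrt(-17) = I*sqrt(17) ≈ 4.1231*I)
l = -32/11 ≈ -2.9091
((-25 + m) + l)*V = ((-25 - 23) - 32/11)*(I*sqrt(17)) = (-48 - 32/11)*(I*sqrt(17)) = -560*I*sqrt(17)/11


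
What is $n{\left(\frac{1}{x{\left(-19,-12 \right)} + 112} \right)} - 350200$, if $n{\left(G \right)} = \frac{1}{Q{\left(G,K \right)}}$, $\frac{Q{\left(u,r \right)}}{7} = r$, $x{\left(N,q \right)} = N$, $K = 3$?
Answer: $- \frac{7354199}{21} \approx -3.502 \cdot 10^{5}$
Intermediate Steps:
$Q{\left(u,r \right)} = 7 r$
$n{\left(G \right)} = \frac{1}{21}$ ($n{\left(G \right)} = \frac{1}{7 \cdot 3} = \frac{1}{21}$)
$n{\left(\frac{1}{x{\left(-19,-12 \right)} + 112} \right)} - 350200 = \frac{1}{21} - 350200 = - \frac{7354199}{21}$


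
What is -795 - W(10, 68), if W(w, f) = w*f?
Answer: -1475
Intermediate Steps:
W(w, f) = f*w
-795 - W(10, 68) = -795 - 68*10 = -795 - 1*680 = -795 - 680 = -1475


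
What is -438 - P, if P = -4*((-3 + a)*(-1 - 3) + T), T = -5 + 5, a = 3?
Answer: -438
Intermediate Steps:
T = 0
P = 0 (P = -4*((-3 + 3)*(-1 - 3) + 0) = -4*(0*(-4) + 0) = -4*(0 + 0) = -4*0 = 0)
-438 - P = -438 - 1*0 = -438 + 0 = -438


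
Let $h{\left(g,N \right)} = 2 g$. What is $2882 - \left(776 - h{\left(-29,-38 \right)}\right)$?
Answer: $2048$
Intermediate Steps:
$2882 - \left(776 - h{\left(-29,-38 \right)}\right) = 2882 - \left(776 - 2 \left(-29\right)\right) = 2882 - \left(776 - -58\right) = 2882 - \left(776 + 58\right) = 2882 - 834 = 2048$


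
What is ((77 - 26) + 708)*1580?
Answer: 1199220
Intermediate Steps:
((77 - 26) + 708)*1580 = (51 + 708)*1580 = 759*1580 = 1199220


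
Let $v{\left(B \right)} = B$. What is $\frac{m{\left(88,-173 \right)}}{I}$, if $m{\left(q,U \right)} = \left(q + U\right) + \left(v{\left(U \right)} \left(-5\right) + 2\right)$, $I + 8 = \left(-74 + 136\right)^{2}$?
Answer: $\frac{391}{1918} \approx 0.20386$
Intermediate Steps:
$I = 3836$ ($I = -8 + \left(-74 + 136\right)^{2} = -8 + 62^{2} = -8 + 3844 = 3836$)
$m{\left(q,U \right)} = 2 + q - 4 U$ ($m{\left(q,U \right)} = \left(q + U\right) + \left(U \left(-5\right) + 2\right) = \left(U + q\right) - \left(-2 + 5 U\right) = 2 + q - 4 U$)
$\frac{m{\left(88,-173 \right)}}{I} = \frac{2 + 88 - -692}{3836} = \left(2 + 88 + 692\right) \frac{1}{3836} = 782 \cdot \frac{1}{3836} = \frac{391}{1918}$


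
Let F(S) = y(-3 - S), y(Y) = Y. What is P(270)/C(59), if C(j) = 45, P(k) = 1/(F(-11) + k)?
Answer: 1/12510 ≈ 7.9936e-5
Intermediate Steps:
F(S) = -3 - S
P(k) = 1/(8 + k) (P(k) = 1/((-3 - 1*(-11)) + k) = 1/((-3 + 11) + k) = 1/(8 + k))
P(270)/C(59) = 1/((8 + 270)*45) = (1/45)/278 = (1/278)*(1/45) = 1/12510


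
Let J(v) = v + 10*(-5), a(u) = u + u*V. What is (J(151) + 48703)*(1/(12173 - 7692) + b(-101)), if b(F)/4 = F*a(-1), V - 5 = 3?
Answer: 795159521268/4481 ≈ 1.7745e+8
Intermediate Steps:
V = 8 (V = 5 + 3 = 8)
a(u) = 9*u (a(u) = u + u*8 = u + 8*u = 9*u)
J(v) = -50 + v (J(v) = v - 50 = -50 + v)
b(F) = -36*F (b(F) = 4*(F*(9*(-1))) = 4*(F*(-9)) = 4*(-9*F) = -36*F)
(J(151) + 48703)*(1/(12173 - 7692) + b(-101)) = ((-50 + 151) + 48703)*(1/(12173 - 7692) - 36*(-101)) = (101 + 48703)*(1/4481 + 3636) = 48804*(1/4481 + 3636) = 48804*(16292917/4481) = 795159521268/4481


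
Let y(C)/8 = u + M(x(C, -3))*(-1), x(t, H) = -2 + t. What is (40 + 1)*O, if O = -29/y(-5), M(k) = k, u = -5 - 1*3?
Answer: 1189/8 ≈ 148.63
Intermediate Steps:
u = -8 (u = -5 - 3 = -8)
y(C) = -48 - 8*C (y(C) = 8*(-8 + (-2 + C)*(-1)) = 8*(-8 + (2 - C)) = 8*(-6 - C) = -48 - 8*C)
O = 29/8 (O = -29/(-48 - 8*(-5)) = -29/(-48 + 40) = -29/(-8) = -29*(-⅛) = 29/8 ≈ 3.6250)
(40 + 1)*O = (40 + 1)*(29/8) = 41*(29/8) = 1189/8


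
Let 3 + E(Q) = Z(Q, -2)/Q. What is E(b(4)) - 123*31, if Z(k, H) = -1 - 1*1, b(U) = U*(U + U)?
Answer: -61057/16 ≈ -3816.1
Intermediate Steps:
b(U) = 2*U**2 (b(U) = U*(2*U) = 2*U**2)
Z(k, H) = -2 (Z(k, H) = -1 - 1 = -2)
E(Q) = -3 - 2/Q
E(b(4)) - 123*31 = (-3 - 2/(2*4**2)) - 123*31 = (-3 - 2/(2*16)) - 3813 = (-3 - 2/32) - 3813 = (-3 - 2*1/32) - 3813 = (-3 - 1/16) - 3813 = -49/16 - 3813 = -61057/16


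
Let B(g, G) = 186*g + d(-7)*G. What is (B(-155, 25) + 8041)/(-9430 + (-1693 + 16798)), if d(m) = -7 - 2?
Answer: -21014/5675 ≈ -3.7029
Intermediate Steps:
d(m) = -9
B(g, G) = -9*G + 186*g (B(g, G) = 186*g - 9*G = -9*G + 186*g)
(B(-155, 25) + 8041)/(-9430 + (-1693 + 16798)) = ((-9*25 + 186*(-155)) + 8041)/(-9430 + (-1693 + 16798)) = ((-225 - 28830) + 8041)/(-9430 + 15105) = (-29055 + 8041)/5675 = -21014*1/5675 = -21014/5675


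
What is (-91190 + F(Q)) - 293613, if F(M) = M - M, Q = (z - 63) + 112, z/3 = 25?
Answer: -384803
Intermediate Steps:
z = 75 (z = 3*25 = 75)
Q = 124 (Q = (75 - 63) + 112 = 12 + 112 = 124)
F(M) = 0
(-91190 + F(Q)) - 293613 = (-91190 + 0) - 293613 = -91190 - 293613 = -384803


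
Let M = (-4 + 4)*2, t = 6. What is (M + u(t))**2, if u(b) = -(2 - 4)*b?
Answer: 144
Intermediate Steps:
M = 0 (M = 0*2 = 0)
u(b) = 2*b (u(b) = -(-2)*b = 2*b)
(M + u(t))**2 = (0 + 2*6)**2 = (0 + 12)**2 = 12**2 = 144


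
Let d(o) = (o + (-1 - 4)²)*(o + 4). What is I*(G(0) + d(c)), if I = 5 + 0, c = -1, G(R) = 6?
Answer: 390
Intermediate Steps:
d(o) = (4 + o)*(25 + o) (d(o) = (o + (-5)²)*(4 + o) = (o + 25)*(4 + o) = (25 + o)*(4 + o) = (4 + o)*(25 + o))
I = 5
I*(G(0) + d(c)) = 5*(6 + (100 + (-1)² + 29*(-1))) = 5*(6 + (100 + 1 - 29)) = 5*(6 + 72) = 5*78 = 390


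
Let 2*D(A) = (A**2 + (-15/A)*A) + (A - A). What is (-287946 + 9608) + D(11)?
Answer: -278285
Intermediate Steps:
D(A) = -15/2 + A**2/2 (D(A) = ((A**2 + (-15/A)*A) + (A - A))/2 = ((A**2 - 15) + 0)/2 = ((-15 + A**2) + 0)/2 = (-15 + A**2)/2 = -15/2 + A**2/2)
(-287946 + 9608) + D(11) = (-287946 + 9608) + (-15/2 + (1/2)*11**2) = -278338 + (-15/2 + (1/2)*121) = -278338 + (-15/2 + 121/2) = -278338 + 53 = -278285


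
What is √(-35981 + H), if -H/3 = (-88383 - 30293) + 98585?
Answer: 2*√6073 ≈ 155.86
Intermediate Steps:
H = 60273 (H = -3*((-88383 - 30293) + 98585) = -3*(-118676 + 98585) = -3*(-20091) = 60273)
√(-35981 + H) = √(-35981 + 60273) = √24292 = 2*√6073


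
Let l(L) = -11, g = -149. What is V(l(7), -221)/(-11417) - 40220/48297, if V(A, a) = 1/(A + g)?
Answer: -73470630103/88225095840 ≈ -0.83276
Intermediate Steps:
V(A, a) = 1/(-149 + A) (V(A, a) = 1/(A - 149) = 1/(-149 + A))
V(l(7), -221)/(-11417) - 40220/48297 = 1/(-149 - 11*(-11417)) - 40220/48297 = -1/11417/(-160) - 40220*1/48297 = -1/160*(-1/11417) - 40220/48297 = 1/1826720 - 40220/48297 = -73470630103/88225095840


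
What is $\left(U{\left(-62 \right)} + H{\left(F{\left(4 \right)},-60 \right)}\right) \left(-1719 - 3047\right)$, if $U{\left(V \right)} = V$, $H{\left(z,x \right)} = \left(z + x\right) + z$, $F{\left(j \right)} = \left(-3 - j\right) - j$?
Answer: $686304$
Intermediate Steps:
$F{\left(j \right)} = -3 - 2 j$
$H{\left(z,x \right)} = x + 2 z$ ($H{\left(z,x \right)} = \left(x + z\right) + z = x + 2 z$)
$\left(U{\left(-62 \right)} + H{\left(F{\left(4 \right)},-60 \right)}\right) \left(-1719 - 3047\right) = \left(-62 - \left(60 - 2 \left(-3 - 8\right)\right)\right) \left(-1719 - 3047\right) = \left(-62 - \left(60 - 2 \left(-3 - 8\right)\right)\right) \left(-4766\right) = \left(-62 + \left(-60 + 2 \left(-11\right)\right)\right) \left(-4766\right) = \left(-62 - 82\right) \left(-4766\right) = \left(-144\right) \left(-4766\right) = 686304$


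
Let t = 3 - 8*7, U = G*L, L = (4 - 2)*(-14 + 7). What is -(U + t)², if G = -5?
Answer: -289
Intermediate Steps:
L = -14 (L = 2*(-7) = -14)
U = 70 (U = -5*(-14) = 70)
t = -53 (t = 3 - 56 = -53)
-(U + t)² = -(70 - 53)² = -1*17² = -1*289 = -289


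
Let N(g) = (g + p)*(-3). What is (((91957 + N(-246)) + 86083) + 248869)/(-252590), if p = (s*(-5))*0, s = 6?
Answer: -427647/252590 ≈ -1.6930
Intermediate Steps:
p = 0 (p = (6*(-5))*0 = -30*0 = 0)
N(g) = -3*g (N(g) = (g + 0)*(-3) = g*(-3) = -3*g)
(((91957 + N(-246)) + 86083) + 248869)/(-252590) = (((91957 - 3*(-246)) + 86083) + 248869)/(-252590) = (((91957 + 738) + 86083) + 248869)*(-1/252590) = ((92695 + 86083) + 248869)*(-1/252590) = (178778 + 248869)*(-1/252590) = 427647*(-1/252590) = -427647/252590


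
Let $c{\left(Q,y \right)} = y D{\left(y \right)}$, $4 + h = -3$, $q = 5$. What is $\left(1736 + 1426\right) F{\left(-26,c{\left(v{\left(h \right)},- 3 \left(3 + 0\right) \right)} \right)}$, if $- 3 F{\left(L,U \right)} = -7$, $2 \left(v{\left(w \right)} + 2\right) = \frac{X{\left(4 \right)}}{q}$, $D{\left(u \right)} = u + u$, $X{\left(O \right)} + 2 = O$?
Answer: $7378$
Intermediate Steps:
$X{\left(O \right)} = -2 + O$
$D{\left(u \right)} = 2 u$
$h = -7$ ($h = -4 - 3 = -7$)
$v{\left(w \right)} = - \frac{9}{5}$ ($v{\left(w \right)} = -2 + \frac{\left(-2 + 4\right) \frac{1}{5}}{2} = -2 + \frac{2 \cdot \frac{1}{5}}{2} = -2 + \frac{1}{2} \cdot \frac{2}{5} = -2 + \frac{1}{5} = - \frac{9}{5}$)
$c{\left(Q,y \right)} = 2 y^{2}$ ($c{\left(Q,y \right)} = y 2 y = 2 y^{2}$)
$F{\left(L,U \right)} = \frac{7}{3}$ ($F{\left(L,U \right)} = \left(- \frac{1}{3}\right) \left(-7\right) = \frac{7}{3}$)
$\left(1736 + 1426\right) F{\left(-26,c{\left(v{\left(h \right)},- 3 \left(3 + 0\right) \right)} \right)} = \left(1736 + 1426\right) \frac{7}{3} = 3162 \cdot \frac{7}{3} = 7378$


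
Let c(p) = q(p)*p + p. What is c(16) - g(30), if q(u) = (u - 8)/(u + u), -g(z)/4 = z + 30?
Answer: 260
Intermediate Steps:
g(z) = -120 - 4*z (g(z) = -4*(z + 30) = -4*(30 + z) = -120 - 4*z)
q(u) = (-8 + u)/(2*u) (q(u) = (-8 + u)/((2*u)) = (-8 + u)*(1/(2*u)) = (-8 + u)/(2*u))
c(p) = -4 + 3*p/2 (c(p) = ((-8 + p)/(2*p))*p + p = (-4 + p/2) + p = -4 + 3*p/2)
c(16) - g(30) = (-4 + (3/2)*16) - (-120 - 4*30) = (-4 + 24) - (-120 - 120) = 20 - 1*(-240) = 20 + 240 = 260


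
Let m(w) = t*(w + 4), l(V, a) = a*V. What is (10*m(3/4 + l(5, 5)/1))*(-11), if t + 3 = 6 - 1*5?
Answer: 6545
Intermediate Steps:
l(V, a) = V*a
t = -2 (t = -3 + (6 - 1*5) = -3 + (6 - 5) = -3 + 1 = -2)
m(w) = -8 - 2*w (m(w) = -2*(w + 4) = -2*(4 + w) = -8 - 2*w)
(10*m(3/4 + l(5, 5)/1))*(-11) = (10*(-8 - 2*(3/4 + (5*5)/1)))*(-11) = (10*(-8 - 2*(3*(¼) + 25*1)))*(-11) = (10*(-8 - 2*(¾ + 25)))*(-11) = (10*(-8 - 2*103/4))*(-11) = (10*(-8 - 103/2))*(-11) = (10*(-119/2))*(-11) = -595*(-11) = 6545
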